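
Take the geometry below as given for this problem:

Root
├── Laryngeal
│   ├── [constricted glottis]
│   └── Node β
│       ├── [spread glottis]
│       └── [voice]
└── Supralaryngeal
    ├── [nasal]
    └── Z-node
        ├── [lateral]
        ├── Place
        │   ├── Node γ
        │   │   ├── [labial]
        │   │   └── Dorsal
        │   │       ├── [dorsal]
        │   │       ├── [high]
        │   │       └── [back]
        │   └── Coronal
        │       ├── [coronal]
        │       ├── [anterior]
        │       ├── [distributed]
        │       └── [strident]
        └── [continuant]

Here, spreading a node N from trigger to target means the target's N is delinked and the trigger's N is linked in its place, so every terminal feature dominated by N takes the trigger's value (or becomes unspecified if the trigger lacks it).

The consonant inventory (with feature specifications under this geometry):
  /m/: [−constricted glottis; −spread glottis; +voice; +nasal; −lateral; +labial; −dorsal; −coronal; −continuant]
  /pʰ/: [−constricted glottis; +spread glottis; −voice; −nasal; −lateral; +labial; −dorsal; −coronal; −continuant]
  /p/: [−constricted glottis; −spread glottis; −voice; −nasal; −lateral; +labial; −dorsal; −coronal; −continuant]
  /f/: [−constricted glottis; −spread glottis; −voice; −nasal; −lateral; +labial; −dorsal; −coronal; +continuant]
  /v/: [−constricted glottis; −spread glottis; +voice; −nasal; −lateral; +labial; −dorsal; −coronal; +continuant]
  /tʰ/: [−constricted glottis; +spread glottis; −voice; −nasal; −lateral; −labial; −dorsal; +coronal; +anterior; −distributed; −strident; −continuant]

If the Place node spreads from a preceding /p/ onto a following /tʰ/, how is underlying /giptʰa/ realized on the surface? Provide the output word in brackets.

Terminals under Place in this geometry: [labial], [dorsal], [high], [back], [coronal], [anterior], [distributed], [strident].
After delinking /tʰ/'s Place and linking /p/'s, the affected terminals become [+labial], [−dorsal], [−coronal]; [constricted glottis], [spread glottis], [voice], … (outside Place) are retained from /tʰ/.
Among the inventory, only /pʰ/ has exactly this specification, giving the surface form [gippʰa].

[gippʰa]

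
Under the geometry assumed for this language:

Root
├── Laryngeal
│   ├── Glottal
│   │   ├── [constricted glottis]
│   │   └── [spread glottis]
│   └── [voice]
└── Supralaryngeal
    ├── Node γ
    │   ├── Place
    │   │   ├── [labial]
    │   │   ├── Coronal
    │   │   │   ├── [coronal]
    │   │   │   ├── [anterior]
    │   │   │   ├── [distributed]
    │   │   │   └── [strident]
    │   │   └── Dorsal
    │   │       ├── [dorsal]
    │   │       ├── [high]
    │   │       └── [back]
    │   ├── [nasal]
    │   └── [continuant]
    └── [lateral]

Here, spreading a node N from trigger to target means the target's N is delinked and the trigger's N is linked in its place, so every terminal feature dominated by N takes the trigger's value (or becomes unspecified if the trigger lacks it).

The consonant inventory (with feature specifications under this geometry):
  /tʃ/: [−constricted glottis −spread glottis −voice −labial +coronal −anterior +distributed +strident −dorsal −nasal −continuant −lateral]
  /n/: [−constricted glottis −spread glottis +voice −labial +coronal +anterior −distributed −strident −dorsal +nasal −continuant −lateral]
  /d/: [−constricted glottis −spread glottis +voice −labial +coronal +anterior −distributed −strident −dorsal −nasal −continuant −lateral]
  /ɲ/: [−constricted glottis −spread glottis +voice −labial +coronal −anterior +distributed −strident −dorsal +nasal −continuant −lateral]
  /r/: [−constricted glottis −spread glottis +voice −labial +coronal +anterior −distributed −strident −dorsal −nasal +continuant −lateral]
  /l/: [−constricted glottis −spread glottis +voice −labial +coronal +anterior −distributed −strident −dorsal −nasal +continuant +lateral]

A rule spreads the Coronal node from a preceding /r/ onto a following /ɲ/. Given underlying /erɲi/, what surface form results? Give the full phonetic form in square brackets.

[erni]

Terminals under Coronal in this geometry: [coronal], [anterior], [distributed], [strident].
After delinking /ɲ/'s Coronal and linking /r/'s, the affected terminals become [+coronal], [+anterior], [−distributed], [−strident]; [constricted glottis], [spread glottis], [voice], … (outside Coronal) are retained from /ɲ/.
This feature bundle is that of [n], so /erɲi/ surfaces as [erni].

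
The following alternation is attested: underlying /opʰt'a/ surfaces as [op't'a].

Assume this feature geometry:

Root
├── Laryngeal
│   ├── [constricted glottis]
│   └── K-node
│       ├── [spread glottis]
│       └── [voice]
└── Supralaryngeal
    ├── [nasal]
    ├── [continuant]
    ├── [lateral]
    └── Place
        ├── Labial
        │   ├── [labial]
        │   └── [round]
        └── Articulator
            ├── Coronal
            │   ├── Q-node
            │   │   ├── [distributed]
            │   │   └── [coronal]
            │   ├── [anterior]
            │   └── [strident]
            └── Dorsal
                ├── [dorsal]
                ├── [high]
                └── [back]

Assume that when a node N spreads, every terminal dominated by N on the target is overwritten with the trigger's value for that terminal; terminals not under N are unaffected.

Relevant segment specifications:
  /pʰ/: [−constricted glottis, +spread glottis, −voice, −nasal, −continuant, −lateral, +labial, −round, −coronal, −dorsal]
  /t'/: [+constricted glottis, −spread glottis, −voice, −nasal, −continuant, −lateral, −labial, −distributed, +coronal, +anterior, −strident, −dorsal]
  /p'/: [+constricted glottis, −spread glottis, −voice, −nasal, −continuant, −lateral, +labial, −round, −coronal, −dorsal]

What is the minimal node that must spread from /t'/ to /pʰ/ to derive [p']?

/pʰ/ and [p'] differ in [spread glottis], [constricted glottis]; every other specified feature is identical.
Tracing each changed feature up the tree, the paths first meet at Laryngeal; any lower node misses at least one of them.
Delinking /pʰ/'s Laryngeal and associating /t'/'s Laryngeal gives precisely the feature bundle of [p'].
[coronal], [labial] — on which /t'/ differs from /pʰ/ — are unchanged, so Root cannot have spread; the constituent is no larger than Laryngeal.

Laryngeal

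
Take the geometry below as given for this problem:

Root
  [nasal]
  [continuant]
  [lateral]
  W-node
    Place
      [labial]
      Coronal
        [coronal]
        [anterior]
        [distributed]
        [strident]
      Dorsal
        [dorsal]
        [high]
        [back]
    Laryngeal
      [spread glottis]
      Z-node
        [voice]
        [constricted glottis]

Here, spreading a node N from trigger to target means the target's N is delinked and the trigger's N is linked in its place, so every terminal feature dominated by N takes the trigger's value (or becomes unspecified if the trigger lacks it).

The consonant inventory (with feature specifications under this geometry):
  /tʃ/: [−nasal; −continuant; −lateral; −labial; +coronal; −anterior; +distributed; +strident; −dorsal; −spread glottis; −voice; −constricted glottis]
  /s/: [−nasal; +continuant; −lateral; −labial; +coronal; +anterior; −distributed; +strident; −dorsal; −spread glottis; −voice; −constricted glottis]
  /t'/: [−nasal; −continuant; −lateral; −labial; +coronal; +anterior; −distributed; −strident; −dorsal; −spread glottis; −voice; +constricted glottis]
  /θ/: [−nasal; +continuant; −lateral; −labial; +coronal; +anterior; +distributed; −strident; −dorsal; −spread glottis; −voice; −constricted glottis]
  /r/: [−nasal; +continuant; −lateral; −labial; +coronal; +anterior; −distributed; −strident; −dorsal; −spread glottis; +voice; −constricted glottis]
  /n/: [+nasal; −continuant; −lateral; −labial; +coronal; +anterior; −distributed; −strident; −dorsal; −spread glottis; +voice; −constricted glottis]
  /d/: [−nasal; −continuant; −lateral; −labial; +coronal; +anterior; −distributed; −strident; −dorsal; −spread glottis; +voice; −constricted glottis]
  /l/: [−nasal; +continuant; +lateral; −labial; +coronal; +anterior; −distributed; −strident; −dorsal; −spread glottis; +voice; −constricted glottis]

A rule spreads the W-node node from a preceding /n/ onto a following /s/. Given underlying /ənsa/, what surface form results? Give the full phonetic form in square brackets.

W-node immediately or transitively dominates [labial], [coronal], [anterior], [distributed], [strident], [dorsal], [high], [back], [spread glottis], [voice], [constricted glottis].
After delinking /s/'s W-node and linking /n/'s, the affected terminals become [−labial], [+coronal], [+anterior], [−distributed], [−strident], [−dorsal], [−spread glottis], [+voice], [−constricted glottis]; [nasal], [continuant], [lateral] (outside W-node) are retained from /s/.
The resulting bundle matches /r/ in the inventory; substituting it for /s/ gives [ənra].

[ənra]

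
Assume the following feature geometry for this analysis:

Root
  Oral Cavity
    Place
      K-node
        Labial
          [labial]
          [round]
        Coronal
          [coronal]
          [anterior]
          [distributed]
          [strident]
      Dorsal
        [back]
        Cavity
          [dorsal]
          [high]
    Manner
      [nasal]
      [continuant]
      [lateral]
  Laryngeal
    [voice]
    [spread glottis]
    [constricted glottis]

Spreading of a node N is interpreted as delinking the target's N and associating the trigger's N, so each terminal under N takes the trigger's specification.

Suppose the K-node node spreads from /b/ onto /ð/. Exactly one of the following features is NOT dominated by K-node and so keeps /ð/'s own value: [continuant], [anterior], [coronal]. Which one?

Under this geometry, K-node contains [labial], [round], [coronal], [anterior], [distributed], [strident].
Spreading K-node replaces [anterior], [coronal] with the trigger's values, since each sits inside the K-node constituent.
But [continuant] is a dependent of Manner, outside K-node; it is therefore untouched by the spreading.

[continuant]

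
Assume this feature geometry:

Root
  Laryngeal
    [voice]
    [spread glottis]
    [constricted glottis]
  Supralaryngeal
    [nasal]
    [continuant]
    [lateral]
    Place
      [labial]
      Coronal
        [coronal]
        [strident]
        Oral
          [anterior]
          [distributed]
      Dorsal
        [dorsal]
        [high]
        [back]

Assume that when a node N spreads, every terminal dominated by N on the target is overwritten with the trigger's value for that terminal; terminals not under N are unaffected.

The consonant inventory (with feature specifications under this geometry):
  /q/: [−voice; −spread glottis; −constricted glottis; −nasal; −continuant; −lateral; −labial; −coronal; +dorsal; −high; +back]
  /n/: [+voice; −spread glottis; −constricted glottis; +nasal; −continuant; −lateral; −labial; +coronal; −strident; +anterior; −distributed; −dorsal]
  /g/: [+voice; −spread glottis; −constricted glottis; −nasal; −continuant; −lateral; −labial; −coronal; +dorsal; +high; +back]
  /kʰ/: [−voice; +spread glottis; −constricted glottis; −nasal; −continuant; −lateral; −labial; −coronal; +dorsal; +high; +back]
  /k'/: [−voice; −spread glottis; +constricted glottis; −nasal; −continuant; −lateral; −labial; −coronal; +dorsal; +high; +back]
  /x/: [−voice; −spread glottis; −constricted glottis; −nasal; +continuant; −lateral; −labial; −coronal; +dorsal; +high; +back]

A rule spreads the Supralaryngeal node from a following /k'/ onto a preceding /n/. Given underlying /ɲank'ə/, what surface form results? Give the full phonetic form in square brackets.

[ɲagk'ə]

The Supralaryngeal node dominates the terminals [nasal], [continuant], [lateral], [labial], [coronal], [strident], [anterior], [distributed], [dorsal], [high], [back].
The target acquires /k'/'s values for everything under Supralaryngeal — [−nasal], [−continuant], [−lateral], [−labial], [−coronal], [+dorsal], [+high], [+back] — while keeping its own [voice], [spread glottis], [constricted glottis].
Among the inventory, only /g/ has exactly this specification, giving the surface form [ɲagk'ə].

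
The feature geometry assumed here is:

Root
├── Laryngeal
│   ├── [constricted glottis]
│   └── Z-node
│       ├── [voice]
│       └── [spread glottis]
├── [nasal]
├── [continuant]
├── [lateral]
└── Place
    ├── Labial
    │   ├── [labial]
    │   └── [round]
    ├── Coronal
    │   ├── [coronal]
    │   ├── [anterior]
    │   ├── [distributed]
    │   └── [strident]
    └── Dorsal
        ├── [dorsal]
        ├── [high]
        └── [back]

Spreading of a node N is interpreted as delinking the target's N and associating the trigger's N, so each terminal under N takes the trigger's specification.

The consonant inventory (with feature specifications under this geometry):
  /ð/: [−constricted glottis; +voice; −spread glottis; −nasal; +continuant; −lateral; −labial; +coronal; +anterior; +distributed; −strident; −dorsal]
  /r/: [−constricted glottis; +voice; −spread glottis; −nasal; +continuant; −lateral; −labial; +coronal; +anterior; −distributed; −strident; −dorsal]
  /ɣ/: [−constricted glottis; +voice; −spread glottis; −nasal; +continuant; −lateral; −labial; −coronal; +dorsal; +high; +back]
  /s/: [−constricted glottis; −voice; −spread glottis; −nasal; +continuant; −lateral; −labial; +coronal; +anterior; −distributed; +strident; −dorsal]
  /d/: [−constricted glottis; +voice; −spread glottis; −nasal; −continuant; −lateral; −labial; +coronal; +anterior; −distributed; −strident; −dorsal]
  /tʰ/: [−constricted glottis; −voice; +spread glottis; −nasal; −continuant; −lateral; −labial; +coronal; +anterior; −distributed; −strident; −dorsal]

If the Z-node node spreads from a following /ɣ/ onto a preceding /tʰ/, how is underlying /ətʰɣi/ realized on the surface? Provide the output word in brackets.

Z-node immediately or transitively dominates [voice], [spread glottis].
After delinking /tʰ/'s Z-node and linking /ɣ/'s, the affected terminals become [+voice], [−spread glottis]; [constricted glottis], [nasal], [continuant], … (outside Z-node) are retained from /tʰ/.
This feature bundle is that of [d], so /ətʰɣi/ surfaces as [ədɣi].

[ədɣi]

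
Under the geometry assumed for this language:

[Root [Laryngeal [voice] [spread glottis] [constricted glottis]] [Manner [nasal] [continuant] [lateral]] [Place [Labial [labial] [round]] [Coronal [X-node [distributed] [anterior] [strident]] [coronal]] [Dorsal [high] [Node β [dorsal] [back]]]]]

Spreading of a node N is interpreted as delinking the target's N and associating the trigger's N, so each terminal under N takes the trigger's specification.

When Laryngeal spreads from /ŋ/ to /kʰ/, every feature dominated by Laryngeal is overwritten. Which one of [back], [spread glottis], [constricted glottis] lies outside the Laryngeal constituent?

Laryngeal dominates exactly [voice], [spread glottis], [constricted glottis].
[constricted glottis], [spread glottis] all lie under Laryngeal, so they are overwritten when Laryngeal spreads.
But [back] is a dependent of Node β, outside Laryngeal; it is therefore untouched by the spreading.

[back]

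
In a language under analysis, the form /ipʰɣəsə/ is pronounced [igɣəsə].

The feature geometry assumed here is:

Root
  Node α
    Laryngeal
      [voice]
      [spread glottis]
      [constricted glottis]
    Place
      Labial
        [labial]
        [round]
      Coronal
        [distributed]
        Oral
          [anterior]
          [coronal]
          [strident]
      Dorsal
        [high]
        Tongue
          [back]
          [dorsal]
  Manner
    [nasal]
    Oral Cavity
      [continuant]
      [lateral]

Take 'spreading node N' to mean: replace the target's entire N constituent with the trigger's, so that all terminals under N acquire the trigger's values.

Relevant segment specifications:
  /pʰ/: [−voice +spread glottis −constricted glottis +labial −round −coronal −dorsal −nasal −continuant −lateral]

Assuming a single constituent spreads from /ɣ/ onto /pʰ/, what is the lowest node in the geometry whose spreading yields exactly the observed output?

/pʰ/ and [g] differ in [voice], [spread glottis], [labial], [round], [dorsal], [high], [back]; every other specified feature is identical.
The smallest constituent containing every changed terminal is Node α — each of its daughters lacks at least one of the affected features.
If Node α spreads, every terminal under it takes /ɣ/'s value, producing [g] as observed.
[continuant] — on which /ɣ/ differs from /pʰ/ — is unchanged, so Root cannot have spread; the constituent is no larger than Node α.

Node α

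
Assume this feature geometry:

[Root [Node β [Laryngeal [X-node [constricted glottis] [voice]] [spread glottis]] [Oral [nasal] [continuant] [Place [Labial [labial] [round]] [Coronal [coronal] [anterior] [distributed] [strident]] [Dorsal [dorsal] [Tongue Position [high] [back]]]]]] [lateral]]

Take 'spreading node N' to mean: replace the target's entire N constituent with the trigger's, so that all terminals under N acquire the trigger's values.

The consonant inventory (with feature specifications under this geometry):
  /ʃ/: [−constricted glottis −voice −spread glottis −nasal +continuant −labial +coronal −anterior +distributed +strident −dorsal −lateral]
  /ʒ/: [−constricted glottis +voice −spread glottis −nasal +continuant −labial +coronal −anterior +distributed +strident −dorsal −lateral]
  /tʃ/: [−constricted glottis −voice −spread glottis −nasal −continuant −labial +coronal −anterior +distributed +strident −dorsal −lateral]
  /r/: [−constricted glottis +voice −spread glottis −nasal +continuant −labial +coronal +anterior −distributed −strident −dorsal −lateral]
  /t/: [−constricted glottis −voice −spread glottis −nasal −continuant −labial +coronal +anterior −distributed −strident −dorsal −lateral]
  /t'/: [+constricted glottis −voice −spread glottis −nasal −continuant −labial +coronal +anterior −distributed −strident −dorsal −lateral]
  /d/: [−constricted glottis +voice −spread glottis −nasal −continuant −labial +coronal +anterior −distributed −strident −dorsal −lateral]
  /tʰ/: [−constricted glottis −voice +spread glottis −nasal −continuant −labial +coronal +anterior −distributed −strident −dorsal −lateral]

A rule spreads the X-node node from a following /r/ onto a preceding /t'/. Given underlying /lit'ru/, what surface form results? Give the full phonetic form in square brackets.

X-node immediately or transitively dominates [constricted glottis], [voice].
Spreading X-node from /r/ onto /t'/ replaces those values with /r/'s: [−constricted glottis], [+voice]. Features outside X-node ([spread glottis], [nasal], [continuant], …) stay as in /t'/.
Among the inventory, only /d/ has exactly this specification, giving the surface form [lidru].

[lidru]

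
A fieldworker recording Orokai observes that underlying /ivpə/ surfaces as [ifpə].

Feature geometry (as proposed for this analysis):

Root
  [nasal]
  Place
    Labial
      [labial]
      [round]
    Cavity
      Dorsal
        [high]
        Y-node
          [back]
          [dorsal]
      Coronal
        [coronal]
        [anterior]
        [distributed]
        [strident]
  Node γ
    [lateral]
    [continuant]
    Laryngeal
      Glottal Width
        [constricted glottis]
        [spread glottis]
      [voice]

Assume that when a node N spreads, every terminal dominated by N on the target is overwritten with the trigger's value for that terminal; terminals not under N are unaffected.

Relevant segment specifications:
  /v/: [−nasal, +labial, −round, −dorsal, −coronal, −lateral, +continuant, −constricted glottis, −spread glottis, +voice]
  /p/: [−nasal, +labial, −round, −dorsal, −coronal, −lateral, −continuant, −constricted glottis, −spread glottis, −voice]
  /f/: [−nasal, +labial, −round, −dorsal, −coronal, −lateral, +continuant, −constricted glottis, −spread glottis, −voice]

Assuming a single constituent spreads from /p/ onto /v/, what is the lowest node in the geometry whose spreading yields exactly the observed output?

[voice]

The alternation /v/ → [f] changes [voice] and nothing else.
Since just one terminal is affected and it takes /p/'s value, spreading the terminal [voice] alone is sufficient and minimal.
[continuant] stays as in /v/ although /p/ differs there, so no node dominating it spread; among the remaining candidates [voice] is the lowest that derives the output.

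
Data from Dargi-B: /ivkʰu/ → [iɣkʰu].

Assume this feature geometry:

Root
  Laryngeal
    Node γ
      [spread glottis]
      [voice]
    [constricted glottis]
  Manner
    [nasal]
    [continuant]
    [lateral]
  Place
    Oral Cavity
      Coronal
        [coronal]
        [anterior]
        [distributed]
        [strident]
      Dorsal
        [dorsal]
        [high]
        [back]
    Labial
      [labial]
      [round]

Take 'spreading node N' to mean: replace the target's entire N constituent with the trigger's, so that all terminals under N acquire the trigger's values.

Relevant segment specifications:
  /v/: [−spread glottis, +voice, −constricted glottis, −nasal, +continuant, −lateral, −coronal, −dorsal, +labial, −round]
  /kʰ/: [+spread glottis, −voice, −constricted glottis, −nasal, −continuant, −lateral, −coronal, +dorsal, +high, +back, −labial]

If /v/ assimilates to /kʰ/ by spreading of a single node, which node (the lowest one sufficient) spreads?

Place

The alternation /v/ → [ɣ] changes [labial], [round], [dorsal], [high], [back] and nothing else.
Tracing each changed feature up the tree, the paths first meet at Place; any lower node misses at least one of them.
Delinking /v/'s Place and associating /kʰ/'s Place gives precisely the feature bundle of [ɣ].
Since [spread glottis], [voice] are preserved even though /kʰ/ disagrees there, no node above Place spread.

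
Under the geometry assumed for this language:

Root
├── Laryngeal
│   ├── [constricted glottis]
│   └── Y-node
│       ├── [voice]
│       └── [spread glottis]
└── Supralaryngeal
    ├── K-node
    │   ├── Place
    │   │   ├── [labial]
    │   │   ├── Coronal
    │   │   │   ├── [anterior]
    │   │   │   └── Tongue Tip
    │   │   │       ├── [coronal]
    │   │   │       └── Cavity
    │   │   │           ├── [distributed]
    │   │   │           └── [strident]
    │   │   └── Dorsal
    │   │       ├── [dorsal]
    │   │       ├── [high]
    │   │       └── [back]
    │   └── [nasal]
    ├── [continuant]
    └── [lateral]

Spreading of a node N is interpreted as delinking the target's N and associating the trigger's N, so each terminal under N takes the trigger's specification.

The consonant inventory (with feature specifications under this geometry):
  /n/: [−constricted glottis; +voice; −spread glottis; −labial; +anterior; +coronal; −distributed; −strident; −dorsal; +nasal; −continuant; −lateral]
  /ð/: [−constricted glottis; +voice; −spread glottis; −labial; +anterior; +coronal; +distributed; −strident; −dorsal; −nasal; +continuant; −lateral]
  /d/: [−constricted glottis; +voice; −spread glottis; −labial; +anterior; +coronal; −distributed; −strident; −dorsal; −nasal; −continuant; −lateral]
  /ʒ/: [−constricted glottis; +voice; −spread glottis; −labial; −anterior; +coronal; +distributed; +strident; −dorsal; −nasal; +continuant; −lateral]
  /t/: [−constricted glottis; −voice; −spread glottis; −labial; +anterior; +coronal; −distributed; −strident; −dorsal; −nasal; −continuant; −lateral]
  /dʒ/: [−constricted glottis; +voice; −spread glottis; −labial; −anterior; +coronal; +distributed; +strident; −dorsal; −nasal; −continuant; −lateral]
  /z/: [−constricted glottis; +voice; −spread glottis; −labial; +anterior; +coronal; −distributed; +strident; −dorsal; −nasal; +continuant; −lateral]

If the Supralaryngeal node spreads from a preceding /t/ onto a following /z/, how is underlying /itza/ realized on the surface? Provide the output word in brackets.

[itda]

Terminals under Supralaryngeal in this geometry: [labial], [anterior], [coronal], [distributed], [strident], [dorsal], [high], [back], [nasal], [continuant], [lateral].
After delinking /z/'s Supralaryngeal and linking /t/'s, the affected terminals become [−labial], [+anterior], [+coronal], [−distributed], [−strident], [−dorsal], [−nasal], [−continuant], [−lateral]; [constricted glottis], [voice], [spread glottis] (outside Supralaryngeal) are retained from /z/.
The resulting bundle matches /d/ in the inventory; substituting it for /z/ gives [itda].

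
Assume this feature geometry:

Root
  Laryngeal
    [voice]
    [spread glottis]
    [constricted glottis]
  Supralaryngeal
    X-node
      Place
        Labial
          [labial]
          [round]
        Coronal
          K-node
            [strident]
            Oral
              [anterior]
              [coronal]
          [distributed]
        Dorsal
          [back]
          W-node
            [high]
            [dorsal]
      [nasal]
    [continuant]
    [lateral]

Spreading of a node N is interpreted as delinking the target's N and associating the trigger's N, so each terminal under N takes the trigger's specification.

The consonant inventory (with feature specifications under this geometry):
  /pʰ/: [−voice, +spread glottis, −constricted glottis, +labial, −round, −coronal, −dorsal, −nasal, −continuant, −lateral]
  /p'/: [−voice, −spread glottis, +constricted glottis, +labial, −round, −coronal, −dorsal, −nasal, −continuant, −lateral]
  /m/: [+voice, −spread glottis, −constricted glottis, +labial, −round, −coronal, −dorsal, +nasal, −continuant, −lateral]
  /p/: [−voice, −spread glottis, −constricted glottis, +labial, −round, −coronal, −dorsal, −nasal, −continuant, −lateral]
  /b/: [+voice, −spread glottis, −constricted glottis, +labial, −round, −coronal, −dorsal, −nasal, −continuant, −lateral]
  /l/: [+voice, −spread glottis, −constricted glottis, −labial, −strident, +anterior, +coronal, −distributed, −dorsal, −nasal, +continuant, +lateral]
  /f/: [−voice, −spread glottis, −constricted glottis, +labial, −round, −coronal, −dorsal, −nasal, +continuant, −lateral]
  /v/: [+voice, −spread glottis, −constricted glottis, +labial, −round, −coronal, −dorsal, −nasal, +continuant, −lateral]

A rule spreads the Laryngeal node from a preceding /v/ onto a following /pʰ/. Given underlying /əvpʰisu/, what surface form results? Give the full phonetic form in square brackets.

Terminals under Laryngeal in this geometry: [voice], [spread glottis], [constricted glottis].
Spreading Laryngeal from /v/ onto /pʰ/ replaces those values with /v/'s: [+voice], [−spread glottis], [−constricted glottis]. Features outside Laryngeal ([labial], [round], [coronal], …) stay as in /pʰ/.
This feature bundle is that of [b], so /əvpʰisu/ surfaces as [əvbisu].

[əvbisu]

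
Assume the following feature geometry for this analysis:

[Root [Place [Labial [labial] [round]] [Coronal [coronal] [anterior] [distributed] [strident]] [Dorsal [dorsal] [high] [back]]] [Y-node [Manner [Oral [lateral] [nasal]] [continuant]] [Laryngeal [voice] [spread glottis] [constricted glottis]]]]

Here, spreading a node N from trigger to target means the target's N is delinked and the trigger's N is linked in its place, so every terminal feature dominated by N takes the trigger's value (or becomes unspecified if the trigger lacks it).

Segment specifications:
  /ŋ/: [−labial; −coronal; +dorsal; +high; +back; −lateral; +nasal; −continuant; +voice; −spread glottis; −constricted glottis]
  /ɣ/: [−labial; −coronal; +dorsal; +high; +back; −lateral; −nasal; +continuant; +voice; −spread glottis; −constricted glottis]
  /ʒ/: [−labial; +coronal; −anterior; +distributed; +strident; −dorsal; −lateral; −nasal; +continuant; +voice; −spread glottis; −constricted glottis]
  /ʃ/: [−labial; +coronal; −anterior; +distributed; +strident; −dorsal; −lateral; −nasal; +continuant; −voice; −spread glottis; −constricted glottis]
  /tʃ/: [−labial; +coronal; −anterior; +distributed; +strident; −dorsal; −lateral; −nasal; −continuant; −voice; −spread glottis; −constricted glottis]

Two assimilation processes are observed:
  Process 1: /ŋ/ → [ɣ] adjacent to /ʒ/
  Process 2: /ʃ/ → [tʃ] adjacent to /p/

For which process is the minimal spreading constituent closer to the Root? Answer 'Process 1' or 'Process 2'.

Process 1: the features that change are [nasal], [continuant]; the minimal node is Manner (depth 2).
In Process 2, [continuant] changes, so the minimal spreading node is [continuant] at depth 3.
Manner (depth 2) sits above [continuant] (depth 3), making Process 1 the one with the higher spreading node.

Process 1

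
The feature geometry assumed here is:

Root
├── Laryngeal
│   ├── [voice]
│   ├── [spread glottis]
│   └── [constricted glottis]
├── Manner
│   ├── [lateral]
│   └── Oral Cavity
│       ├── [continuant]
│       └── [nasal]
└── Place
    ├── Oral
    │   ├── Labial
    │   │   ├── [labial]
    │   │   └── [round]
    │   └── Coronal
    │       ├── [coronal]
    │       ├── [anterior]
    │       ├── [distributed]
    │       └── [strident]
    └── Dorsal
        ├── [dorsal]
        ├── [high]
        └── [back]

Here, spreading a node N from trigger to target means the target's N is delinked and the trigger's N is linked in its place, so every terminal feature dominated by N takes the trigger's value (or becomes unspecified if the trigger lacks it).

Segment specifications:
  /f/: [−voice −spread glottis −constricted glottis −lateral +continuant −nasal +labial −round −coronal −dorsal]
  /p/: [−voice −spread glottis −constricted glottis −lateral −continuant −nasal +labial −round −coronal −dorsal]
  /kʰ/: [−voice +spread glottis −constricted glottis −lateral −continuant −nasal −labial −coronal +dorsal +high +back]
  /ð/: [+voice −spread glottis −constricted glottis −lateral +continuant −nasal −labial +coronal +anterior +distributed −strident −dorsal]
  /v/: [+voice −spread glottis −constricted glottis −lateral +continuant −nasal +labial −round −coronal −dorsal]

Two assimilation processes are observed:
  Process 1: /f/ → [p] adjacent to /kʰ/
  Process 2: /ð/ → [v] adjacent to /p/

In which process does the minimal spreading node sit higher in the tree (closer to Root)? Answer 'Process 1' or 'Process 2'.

Process 2

Process 1 alters [continuant]; the lowest dominating node is [continuant] (depth 3 from Root).
In Process 2, [labial], [round], [coronal], [anterior], [distributed], [strident] change, so the minimal spreading node is Oral at depth 2.
Oral (depth 2) sits above [continuant] (depth 3), making Process 2 the one with the higher spreading node.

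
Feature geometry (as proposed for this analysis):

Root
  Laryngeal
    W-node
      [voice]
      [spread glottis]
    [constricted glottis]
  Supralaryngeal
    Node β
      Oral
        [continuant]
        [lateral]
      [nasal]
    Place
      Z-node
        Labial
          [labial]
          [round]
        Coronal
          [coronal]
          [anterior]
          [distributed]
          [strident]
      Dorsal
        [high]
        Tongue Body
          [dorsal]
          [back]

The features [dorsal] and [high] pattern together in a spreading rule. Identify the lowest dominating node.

Dorsal

[dorsal] is immediately dominated by Tongue Body.
[high] is immediately dominated by Dorsal.
Dorsal is the lowest common ancestor — every listed feature sits under it, and no single subconstituent of Dorsal covers them all.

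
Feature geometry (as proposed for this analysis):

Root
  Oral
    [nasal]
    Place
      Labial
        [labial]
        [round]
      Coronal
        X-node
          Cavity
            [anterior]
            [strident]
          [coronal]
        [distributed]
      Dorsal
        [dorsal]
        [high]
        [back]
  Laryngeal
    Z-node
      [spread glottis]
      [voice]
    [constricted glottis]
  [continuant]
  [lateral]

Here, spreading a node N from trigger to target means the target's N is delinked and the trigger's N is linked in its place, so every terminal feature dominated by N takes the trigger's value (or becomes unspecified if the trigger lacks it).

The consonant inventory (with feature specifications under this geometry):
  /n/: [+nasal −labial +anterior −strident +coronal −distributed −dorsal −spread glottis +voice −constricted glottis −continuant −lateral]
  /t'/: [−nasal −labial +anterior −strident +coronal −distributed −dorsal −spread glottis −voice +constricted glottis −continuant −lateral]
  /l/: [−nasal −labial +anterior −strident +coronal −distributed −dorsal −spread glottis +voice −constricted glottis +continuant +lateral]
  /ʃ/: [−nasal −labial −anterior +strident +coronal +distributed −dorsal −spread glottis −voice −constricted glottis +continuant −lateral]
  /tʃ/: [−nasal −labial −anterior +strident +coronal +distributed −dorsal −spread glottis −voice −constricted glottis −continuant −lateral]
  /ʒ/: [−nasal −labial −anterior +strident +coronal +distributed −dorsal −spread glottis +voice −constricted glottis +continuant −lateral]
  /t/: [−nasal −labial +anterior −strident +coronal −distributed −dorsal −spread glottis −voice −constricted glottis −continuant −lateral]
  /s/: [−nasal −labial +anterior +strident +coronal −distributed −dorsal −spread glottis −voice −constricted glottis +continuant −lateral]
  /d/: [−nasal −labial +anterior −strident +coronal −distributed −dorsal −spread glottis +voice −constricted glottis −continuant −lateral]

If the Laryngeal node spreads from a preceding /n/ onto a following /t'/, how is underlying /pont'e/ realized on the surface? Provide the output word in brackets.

[ponde]

Laryngeal immediately or transitively dominates [spread glottis], [voice], [constricted glottis].
Spreading Laryngeal from /n/ onto /t'/ replaces those values with /n/'s: [−spread glottis], [+voice], [−constricted glottis]. Features outside Laryngeal ([nasal], [labial], [anterior], …) stay as in /t'/.
The resulting bundle matches /d/ in the inventory; substituting it for /t'/ gives [ponde].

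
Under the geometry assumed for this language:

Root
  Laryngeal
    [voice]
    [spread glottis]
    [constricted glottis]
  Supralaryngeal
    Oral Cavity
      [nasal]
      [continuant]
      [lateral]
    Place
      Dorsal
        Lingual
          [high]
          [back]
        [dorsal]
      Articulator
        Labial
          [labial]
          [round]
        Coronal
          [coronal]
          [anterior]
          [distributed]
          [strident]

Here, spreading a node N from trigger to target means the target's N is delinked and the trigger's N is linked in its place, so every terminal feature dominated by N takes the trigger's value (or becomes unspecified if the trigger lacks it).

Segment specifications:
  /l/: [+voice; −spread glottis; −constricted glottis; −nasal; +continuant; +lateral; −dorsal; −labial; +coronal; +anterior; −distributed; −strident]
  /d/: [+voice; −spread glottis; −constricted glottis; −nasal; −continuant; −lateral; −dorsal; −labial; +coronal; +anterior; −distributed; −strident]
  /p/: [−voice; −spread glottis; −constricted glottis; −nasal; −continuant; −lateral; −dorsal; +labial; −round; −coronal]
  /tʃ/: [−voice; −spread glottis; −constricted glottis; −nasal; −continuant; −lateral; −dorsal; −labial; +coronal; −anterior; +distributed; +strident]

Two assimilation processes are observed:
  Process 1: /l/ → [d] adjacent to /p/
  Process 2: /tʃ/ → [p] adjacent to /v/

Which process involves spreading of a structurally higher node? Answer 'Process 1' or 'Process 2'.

Process 1: the features that change are [continuant], [lateral]; the minimal node is Oral Cavity (depth 2).
Process 2: the features that change are [labial], [round], [coronal], [anterior], [distributed], [strident]; the minimal node is Articulator (depth 3).
Oral Cavity is closer to Root than Articulator, so Process 1 spreads the higher node.

Process 1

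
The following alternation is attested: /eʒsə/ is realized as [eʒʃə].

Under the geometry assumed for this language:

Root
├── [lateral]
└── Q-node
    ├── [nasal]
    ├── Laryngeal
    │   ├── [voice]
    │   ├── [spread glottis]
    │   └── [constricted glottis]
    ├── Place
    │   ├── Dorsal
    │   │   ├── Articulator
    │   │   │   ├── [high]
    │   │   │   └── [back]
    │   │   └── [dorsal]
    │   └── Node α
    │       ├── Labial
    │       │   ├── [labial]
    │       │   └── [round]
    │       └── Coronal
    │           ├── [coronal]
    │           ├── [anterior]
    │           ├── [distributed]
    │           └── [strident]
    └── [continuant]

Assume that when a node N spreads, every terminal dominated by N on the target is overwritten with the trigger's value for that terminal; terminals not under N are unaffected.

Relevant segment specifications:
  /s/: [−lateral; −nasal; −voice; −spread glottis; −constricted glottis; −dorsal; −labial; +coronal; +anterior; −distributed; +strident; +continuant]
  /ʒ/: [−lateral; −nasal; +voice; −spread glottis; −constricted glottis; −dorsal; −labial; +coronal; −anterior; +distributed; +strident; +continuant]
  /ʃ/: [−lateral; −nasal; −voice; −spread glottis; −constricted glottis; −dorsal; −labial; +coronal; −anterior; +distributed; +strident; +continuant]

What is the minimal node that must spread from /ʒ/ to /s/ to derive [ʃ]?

Coronal

The alternation /s/ → [ʃ] changes [anterior], [distributed] and nothing else.
In this geometry the lowest node dominating all of them is Coronal: every daughter of Coronal dominates only a proper subset, so no lower node suffices.
Delinking /s/'s Coronal and associating /ʒ/'s Coronal gives precisely the feature bundle of [ʃ].
[voice] stays as in /s/ although /ʒ/ differs there, so no node dominating it spread; among the remaining candidates Coronal is the lowest that derives the output.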